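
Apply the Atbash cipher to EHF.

E(4) → V(21)
H(7) → S(18)
F(5) → U(20)

VSU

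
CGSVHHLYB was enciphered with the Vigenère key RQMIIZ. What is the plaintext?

LQGNZIUIP

Repeat the key across the ciphertext: RQMIIZRQM
C(2)−R(17): -15≡11 → L
G(6)−Q(16): -10≡16 → Q
S(18)−M(12): 6 → G
V(21)−I(8): 13 → N
H(7)−I(8): -1≡25 → Z
H(7)−Z(25): -18≡8 → I
L(11)−R(17): -6≡20 → U
Y(24)−Q(16): 8 → I
B(1)−M(12): -11≡15 → P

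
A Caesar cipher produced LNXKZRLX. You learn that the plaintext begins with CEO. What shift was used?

From the crib: L(11)−C(2)=9, so the shift is 9.

9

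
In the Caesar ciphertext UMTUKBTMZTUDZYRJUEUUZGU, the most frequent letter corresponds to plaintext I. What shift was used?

12

The most frequent ciphertext letter is U (appears 7 times).
U is position 20; I is position 8.
Shift = 12.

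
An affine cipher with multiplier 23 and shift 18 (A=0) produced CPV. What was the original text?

OBZ

The inverse of 23 mod 26 is 17, since 23·17=391≡1. Apply D(y)=17·(y−18) mod 26:
C(2): 17·(2−18)=-272≡14 → O
P(15): 17·(15−18)=-51≡1 → B
V(21): 17·(21−18)=51≡25 → Z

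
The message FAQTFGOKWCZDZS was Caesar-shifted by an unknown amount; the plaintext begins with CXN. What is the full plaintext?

CXNQCDLHTZWAWP

From the crib: F(5)−C(2)=3, so the shift is 3.
Subtract 3 from each ciphertext letter:
F(5): 5−3=2 → C
A(0): 0−3=-3≡23 → X
Q(16): 16−3=13 → N
T(19): 19−3=16 → Q
F(5): 5−3=2 → C
G(6): 6−3=3 → D
O(14): 14−3=11 → L
K(10): 10−3=7 → H
W(22): 22−3=19 → T
C(2): 2−3=-1≡25 → Z
Z(25): 25−3=22 → W
D(3): 3−3=0 → A
Z(25): 25−3=22 → W
S(18): 18−3=15 → P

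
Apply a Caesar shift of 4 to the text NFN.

N(13): 13+4=17 → R
F(5): 5+4=9 → J
N(13): 13+4=17 → R

RJR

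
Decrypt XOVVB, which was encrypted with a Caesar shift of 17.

GXEEK

X(23): 23−17=6 → G
O(14): 14−17=-3≡23 → X
V(21): 21−17=4 → E
V(21): 21−17=4 → E
B(1): 1−17=-16≡10 → K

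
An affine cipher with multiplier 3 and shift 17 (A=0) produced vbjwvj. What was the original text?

The inverse of 3 mod 26 is 9, since 3·9=27≡1. Apply D(y)=9·(y−17) mod 26:
v(21): 9·(21−17)=36≡10 → k
b(1): 9·(1−17)=-144≡12 → m
j(9): 9·(9−17)=-72≡6 → g
w(22): 9·(22−17)=45≡19 → t
v(21): 9·(21−17)=36≡10 → k
j(9): 9·(9−17)=-72≡6 → g

kmgtkg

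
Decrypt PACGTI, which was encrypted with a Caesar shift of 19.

P(15): 15−19=-4≡22 → W
A(0): 0−19=-19≡7 → H
C(2): 2−19=-17≡9 → J
G(6): 6−19=-13≡13 → N
T(19): 19−19=0 → A
I(8): 8−19=-11≡15 → P

WHJNAP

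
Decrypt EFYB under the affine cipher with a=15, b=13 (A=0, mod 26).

The inverse of 15 mod 26 is 7, since 15·7=105≡1. Apply D(y)=7·(y−13) mod 26:
E(4): 7·(4−13)=-63≡15 → P
F(5): 7·(5−13)=-56≡22 → W
Y(24): 7·(24−13)=77≡25 → Z
B(1): 7·(1−13)=-84≡20 → U

PWZU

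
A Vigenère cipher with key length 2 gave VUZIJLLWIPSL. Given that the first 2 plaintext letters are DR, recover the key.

SD

Subtract each crib letter from the matching ciphertext letter (mod 26):
V(21)−D(3)=18 → S
U(20)−R(17)=3 → D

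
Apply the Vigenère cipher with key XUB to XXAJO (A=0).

Repeat the key across the message: XUBXU
X(23)+X(23): 46≡20 → U
X(23)+U(20): 43≡17 → R
A(0)+B(1): 1 → B
J(9)+X(23): 32≡6 → G
O(14)+U(20): 34≡8 → I

URBGI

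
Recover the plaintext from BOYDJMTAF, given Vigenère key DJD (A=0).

YFVAAJQRC

Repeat the key across the ciphertext: DJDDJDDJD
B(1)−D(3): -2≡24 → Y
O(14)−J(9): 5 → F
Y(24)−D(3): 21 → V
D(3)−D(3): 0 → A
J(9)−J(9): 0 → A
M(12)−D(3): 9 → J
T(19)−D(3): 16 → Q
A(0)−J(9): -9≡17 → R
F(5)−D(3): 2 → C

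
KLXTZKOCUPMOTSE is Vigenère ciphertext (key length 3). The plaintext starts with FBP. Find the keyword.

Subtract each crib letter from the matching ciphertext letter (mod 26):
K(10)−F(5)=5 → F
L(11)−B(1)=10 → K
X(23)−P(15)=8 → I

FKI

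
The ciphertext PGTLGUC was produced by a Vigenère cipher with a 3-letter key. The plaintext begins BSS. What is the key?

OOB

Subtract each crib letter from the matching ciphertext letter (mod 26):
P(15)−B(1)=14 → O
G(6)−S(18)=-12≡14 → O
T(19)−S(18)=1 → B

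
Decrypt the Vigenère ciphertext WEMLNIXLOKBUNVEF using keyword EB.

SDIKJHTKKJXTJUAE

Repeat the key across the ciphertext: EBEBEBEBEBEBEBEB
W(22)−E(4): 18 → S
E(4)−B(1): 3 → D
M(12)−E(4): 8 → I
L(11)−B(1): 10 → K
N(13)−E(4): 9 → J
I(8)−B(1): 7 → H
X(23)−E(4): 19 → T
L(11)−B(1): 10 → K
O(14)−E(4): 10 → K
K(10)−B(1): 9 → J
B(1)−E(4): -3≡23 → X
U(20)−B(1): 19 → T
N(13)−E(4): 9 → J
V(21)−B(1): 20 → U
E(4)−E(4): 0 → A
F(5)−B(1): 4 → E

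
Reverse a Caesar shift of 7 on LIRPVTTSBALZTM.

EBKIOMMLUTESMF

L(11): 11−7=4 → E
I(8): 8−7=1 → B
R(17): 17−7=10 → K
P(15): 15−7=8 → I
V(21): 21−7=14 → O
T(19): 19−7=12 → M
T(19): 19−7=12 → M
S(18): 18−7=11 → L
B(1): 1−7=-6≡20 → U
A(0): 0−7=-7≡19 → T
L(11): 11−7=4 → E
Z(25): 25−7=18 → S
T(19): 19−7=12 → M
M(12): 12−7=5 → F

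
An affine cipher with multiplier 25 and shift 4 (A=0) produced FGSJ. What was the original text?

ZYMV

The inverse of 25 mod 26 is 25, since 25·25=625≡1. Apply D(y)=25·(y−4) mod 26:
F(5): 25·(5−4)=25 → Z
G(6): 25·(6−4)=50≡24 → Y
S(18): 25·(18−4)=350≡12 → M
J(9): 25·(9−4)=125≡21 → V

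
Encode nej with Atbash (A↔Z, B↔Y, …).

mvq

n(13) → m(12)
e(4) → v(21)
j(9) → q(16)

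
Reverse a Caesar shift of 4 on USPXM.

U(20): 20−4=16 → Q
S(18): 18−4=14 → O
P(15): 15−4=11 → L
X(23): 23−4=19 → T
M(12): 12−4=8 → I

QOLTI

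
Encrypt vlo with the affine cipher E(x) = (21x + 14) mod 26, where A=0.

nlw

v(21): 21·21+14=455≡13 → n
l(11): 21·11+14=245≡11 → l
o(14): 21·14+14=308≡22 → w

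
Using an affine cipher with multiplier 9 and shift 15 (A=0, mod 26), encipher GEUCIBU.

RZNHJYN

G(6): 9·6+15=69≡17 → R
E(4): 9·4+15=51≡25 → Z
U(20): 9·20+15=195≡13 → N
C(2): 9·2+15=33≡7 → H
I(8): 9·8+15=87≡9 → J
B(1): 9·1+15=24 → Y
U(20): 9·20+15=195≡13 → N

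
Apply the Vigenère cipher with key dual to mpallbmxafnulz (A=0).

pjawovmidznfot

Repeat the key across the message: dualdualdualdu
m(12)+d(3): 15 → p
p(15)+u(20): 35≡9 → j
a(0)+a(0): 0 → a
l(11)+l(11): 22 → w
l(11)+d(3): 14 → o
b(1)+u(20): 21 → v
m(12)+a(0): 12 → m
x(23)+l(11): 34≡8 → i
a(0)+d(3): 3 → d
f(5)+u(20): 25 → z
n(13)+a(0): 13 → n
u(20)+l(11): 31≡5 → f
l(11)+d(3): 14 → o
z(25)+u(20): 45≡19 → t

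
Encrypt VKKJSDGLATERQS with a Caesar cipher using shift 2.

XMMLUFINCVGTSU

V(21): 21+2=23 → X
K(10): 10+2=12 → M
K(10): 10+2=12 → M
J(9): 9+2=11 → L
S(18): 18+2=20 → U
D(3): 3+2=5 → F
G(6): 6+2=8 → I
L(11): 11+2=13 → N
A(0): 0+2=2 → C
T(19): 19+2=21 → V
E(4): 4+2=6 → G
R(17): 17+2=19 → T
Q(16): 16+2=18 → S
S(18): 18+2=20 → U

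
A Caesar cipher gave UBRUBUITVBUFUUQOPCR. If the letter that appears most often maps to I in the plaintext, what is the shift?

The most frequent ciphertext letter is U (appears 6 times).
U is position 20; I is position 8.
Shift = 12.

12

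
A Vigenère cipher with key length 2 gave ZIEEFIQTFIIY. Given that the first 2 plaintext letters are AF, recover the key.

Subtract each crib letter from the matching ciphertext letter (mod 26):
Z(25)−A(0)=25 → Z
I(8)−F(5)=3 → D

ZD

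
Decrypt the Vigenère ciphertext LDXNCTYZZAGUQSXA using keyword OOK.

XPNZOJKLPMSKCENM

Repeat the key across the ciphertext: OOKOOKOOKOOKOOKO
L(11)−O(14): -3≡23 → X
D(3)−O(14): -11≡15 → P
X(23)−K(10): 13 → N
N(13)−O(14): -1≡25 → Z
C(2)−O(14): -12≡14 → O
T(19)−K(10): 9 → J
Y(24)−O(14): 10 → K
Z(25)−O(14): 11 → L
Z(25)−K(10): 15 → P
A(0)−O(14): -14≡12 → M
G(6)−O(14): -8≡18 → S
U(20)−K(10): 10 → K
Q(16)−O(14): 2 → C
S(18)−O(14): 4 → E
X(23)−K(10): 13 → N
A(0)−O(14): -14≡12 → M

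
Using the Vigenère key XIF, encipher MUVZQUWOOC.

JCAWYZTWTZ

Repeat the key across the message: XIFXIFXIFX
M(12)+X(23): 35≡9 → J
U(20)+I(8): 28≡2 → C
V(21)+F(5): 26≡0 → A
Z(25)+X(23): 48≡22 → W
Q(16)+I(8): 24 → Y
U(20)+F(5): 25 → Z
W(22)+X(23): 45≡19 → T
O(14)+I(8): 22 → W
O(14)+F(5): 19 → T
C(2)+X(23): 25 → Z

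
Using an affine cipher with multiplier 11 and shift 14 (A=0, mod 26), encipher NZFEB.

BDRGZ

N(13): 11·13+14=157≡1 → B
Z(25): 11·25+14=289≡3 → D
F(5): 11·5+14=69≡17 → R
E(4): 11·4+14=58≡6 → G
B(1): 11·1+14=25 → Z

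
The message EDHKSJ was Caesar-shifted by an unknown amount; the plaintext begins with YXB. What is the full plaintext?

From the crib: E(4)−Y(24)=-20≡6, so the shift is 6.
Subtract 6 from each ciphertext letter:
E(4): 4−6=-2≡24 → Y
D(3): 3−6=-3≡23 → X
H(7): 7−6=1 → B
K(10): 10−6=4 → E
S(18): 18−6=12 → M
J(9): 9−6=3 → D

YXBEMD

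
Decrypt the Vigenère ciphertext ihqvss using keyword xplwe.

Repeat the key across the ciphertext: xplwex
i(8)−x(23): -15≡11 → l
h(7)−p(15): -8≡18 → s
q(16)−l(11): 5 → f
v(21)−w(22): -1≡25 → z
s(18)−e(4): 14 → o
s(18)−x(23): -5≡21 → v

lsfzov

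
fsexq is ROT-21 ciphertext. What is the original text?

kxjcv

f(5): 5−21=-16≡10 → k
s(18): 18−21=-3≡23 → x
e(4): 4−21=-17≡9 → j
x(23): 23−21=2 → c
q(16): 16−21=-5≡21 → v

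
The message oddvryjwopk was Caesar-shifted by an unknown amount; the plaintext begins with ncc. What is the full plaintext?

nccuqxivnoj

From the crib: o(14)−n(13)=1, so the shift is 1.
Subtract 1 from each ciphertext letter:
o(14): 14−1=13 → n
d(3): 3−1=2 → c
d(3): 3−1=2 → c
v(21): 21−1=20 → u
r(17): 17−1=16 → q
y(24): 24−1=23 → x
j(9): 9−1=8 → i
w(22): 22−1=21 → v
o(14): 14−1=13 → n
p(15): 15−1=14 → o
k(10): 10−1=9 → j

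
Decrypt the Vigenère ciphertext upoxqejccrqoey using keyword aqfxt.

Repeat the key across the ciphertext: aqfxtaqfxtaqfx
u(20)−a(0): 20 → u
p(15)−q(16): -1≡25 → z
o(14)−f(5): 9 → j
x(23)−x(23): 0 → a
q(16)−t(19): -3≡23 → x
e(4)−a(0): 4 → e
j(9)−q(16): -7≡19 → t
c(2)−f(5): -3≡23 → x
c(2)−x(23): -21≡5 → f
r(17)−t(19): -2≡24 → y
q(16)−a(0): 16 → q
o(14)−q(16): -2≡24 → y
e(4)−f(5): -1≡25 → z
y(24)−x(23): 1 → b

uzjaxetxfyqyzb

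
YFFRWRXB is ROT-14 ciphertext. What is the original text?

KRRDIDJN

Y(24): 24−14=10 → K
F(5): 5−14=-9≡17 → R
F(5): 5−14=-9≡17 → R
R(17): 17−14=3 → D
W(22): 22−14=8 → I
R(17): 17−14=3 → D
X(23): 23−14=9 → J
B(1): 1−14=-13≡13 → N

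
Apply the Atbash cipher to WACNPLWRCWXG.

DZXMKODIXDCT

W(22) → D(3)
A(0) → Z(25)
C(2) → X(23)
N(13) → M(12)
P(15) → K(10)
L(11) → O(14)
W(22) → D(3)
R(17) → I(8)
C(2) → X(23)
W(22) → D(3)
X(23) → C(2)
G(6) → T(19)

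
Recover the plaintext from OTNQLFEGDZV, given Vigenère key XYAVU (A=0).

Repeat the key across the ciphertext: XYAVUXYAVUX
O(14)−X(23): -9≡17 → R
T(19)−Y(24): -5≡21 → V
N(13)−A(0): 13 → N
Q(16)−V(21): -5≡21 → V
L(11)−U(20): -9≡17 → R
F(5)−X(23): -18≡8 → I
E(4)−Y(24): -20≡6 → G
G(6)−A(0): 6 → G
D(3)−V(21): -18≡8 → I
Z(25)−U(20): 5 → F
V(21)−X(23): -2≡24 → Y

RVNVRIGGIFY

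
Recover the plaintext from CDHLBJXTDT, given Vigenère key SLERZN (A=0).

Repeat the key across the ciphertext: SLERZNSLER
C(2)−S(18): -16≡10 → K
D(3)−L(11): -8≡18 → S
H(7)−E(4): 3 → D
L(11)−R(17): -6≡20 → U
B(1)−Z(25): -24≡2 → C
J(9)−N(13): -4≡22 → W
X(23)−S(18): 5 → F
T(19)−L(11): 8 → I
D(3)−E(4): -1≡25 → Z
T(19)−R(17): 2 → C

KSDUCWFIZC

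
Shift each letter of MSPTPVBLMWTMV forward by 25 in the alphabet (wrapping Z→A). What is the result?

LROSOUAKLVSLU

M(12): 12+25=37≡11 → L
S(18): 18+25=43≡17 → R
P(15): 15+25=40≡14 → O
T(19): 19+25=44≡18 → S
P(15): 15+25=40≡14 → O
V(21): 21+25=46≡20 → U
B(1): 1+25=26≡0 → A
L(11): 11+25=36≡10 → K
M(12): 12+25=37≡11 → L
W(22): 22+25=47≡21 → V
T(19): 19+25=44≡18 → S
M(12): 12+25=37≡11 → L
V(21): 21+25=46≡20 → U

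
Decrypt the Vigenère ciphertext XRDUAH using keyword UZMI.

Repeat the key across the ciphertext: UZMIUZ
X(23)−U(20): 3 → D
R(17)−Z(25): -8≡18 → S
D(3)−M(12): -9≡17 → R
U(20)−I(8): 12 → M
A(0)−U(20): -20≡6 → G
H(7)−Z(25): -18≡8 → I

DSRMGI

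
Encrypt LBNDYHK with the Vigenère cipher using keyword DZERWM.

OARUUTN

Repeat the key across the message: DZERWMD
L(11)+D(3): 14 → O
B(1)+Z(25): 26≡0 → A
N(13)+E(4): 17 → R
D(3)+R(17): 20 → U
Y(24)+W(22): 46≡20 → U
H(7)+M(12): 19 → T
K(10)+D(3): 13 → N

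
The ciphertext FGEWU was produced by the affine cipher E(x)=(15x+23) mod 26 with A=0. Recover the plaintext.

The inverse of 15 mod 26 is 7, since 15·7=105≡1. Apply D(y)=7·(y−23) mod 26:
F(5): 7·(5−23)=-126≡4 → E
G(6): 7·(6−23)=-119≡11 → L
E(4): 7·(4−23)=-133≡23 → X
W(22): 7·(22−23)=-7≡19 → T
U(20): 7·(20−23)=-21≡5 → F

ELXTF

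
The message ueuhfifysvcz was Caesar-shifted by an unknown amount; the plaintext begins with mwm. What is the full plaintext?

mwmzxaxqknur

From the crib: u(20)−m(12)=8, so the shift is 8.
Subtract 8 from each ciphertext letter:
u(20): 20−8=12 → m
e(4): 4−8=-4≡22 → w
u(20): 20−8=12 → m
h(7): 7−8=-1≡25 → z
f(5): 5−8=-3≡23 → x
i(8): 8−8=0 → a
f(5): 5−8=-3≡23 → x
y(24): 24−8=16 → q
s(18): 18−8=10 → k
v(21): 21−8=13 → n
c(2): 2−8=-6≡20 → u
z(25): 25−8=17 → r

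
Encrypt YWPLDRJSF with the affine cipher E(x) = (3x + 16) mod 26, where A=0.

Y(24): 3·24+16=88≡10 → K
W(22): 3·22+16=82≡4 → E
P(15): 3·15+16=61≡9 → J
L(11): 3·11+16=49≡23 → X
D(3): 3·3+16=25 → Z
R(17): 3·17+16=67≡15 → P
J(9): 3·9+16=43≡17 → R
S(18): 3·18+16=70≡18 → S
F(5): 3·5+16=31≡5 → F

KEJXZPRSF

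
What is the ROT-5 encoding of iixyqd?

nncdvi

i(8): 8+5=13 → n
i(8): 8+5=13 → n
x(23): 23+5=28≡2 → c
y(24): 24+5=29≡3 → d
q(16): 16+5=21 → v
d(3): 3+5=8 → i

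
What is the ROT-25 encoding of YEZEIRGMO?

XDYDHQFLN

Y(24): 24+25=49≡23 → X
E(4): 4+25=29≡3 → D
Z(25): 25+25=50≡24 → Y
E(4): 4+25=29≡3 → D
I(8): 8+25=33≡7 → H
R(17): 17+25=42≡16 → Q
G(6): 6+25=31≡5 → F
M(12): 12+25=37≡11 → L
O(14): 14+25=39≡13 → N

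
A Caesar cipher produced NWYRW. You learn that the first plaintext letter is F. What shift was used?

8

From the crib: N(13)−F(5)=8, so the shift is 8.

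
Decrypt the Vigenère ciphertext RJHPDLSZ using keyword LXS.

Repeat the key across the ciphertext: LXSLXSLX
R(17)−L(11): 6 → G
J(9)−X(23): -14≡12 → M
H(7)−S(18): -11≡15 → P
P(15)−L(11): 4 → E
D(3)−X(23): -20≡6 → G
L(11)−S(18): -7≡19 → T
S(18)−L(11): 7 → H
Z(25)−X(23): 2 → C

GMPEGTHC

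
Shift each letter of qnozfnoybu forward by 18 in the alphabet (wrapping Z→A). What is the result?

q(16): 16+18=34≡8 → i
n(13): 13+18=31≡5 → f
o(14): 14+18=32≡6 → g
z(25): 25+18=43≡17 → r
f(5): 5+18=23 → x
n(13): 13+18=31≡5 → f
o(14): 14+18=32≡6 → g
y(24): 24+18=42≡16 → q
b(1): 1+18=19 → t
u(20): 20+18=38≡12 → m

ifgrxfgqtm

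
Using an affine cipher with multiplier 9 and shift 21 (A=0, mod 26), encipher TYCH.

T(19): 9·19+21=192≡10 → K
Y(24): 9·24+21=237≡3 → D
C(2): 9·2+21=39≡13 → N
H(7): 9·7+21=84≡6 → G

KDNG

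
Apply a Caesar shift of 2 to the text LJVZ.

NLXB

L(11): 11+2=13 → N
J(9): 9+2=11 → L
V(21): 21+2=23 → X
Z(25): 25+2=27≡1 → B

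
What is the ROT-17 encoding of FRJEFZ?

F(5): 5+17=22 → W
R(17): 17+17=34≡8 → I
J(9): 9+17=26≡0 → A
E(4): 4+17=21 → V
F(5): 5+17=22 → W
Z(25): 25+17=42≡16 → Q

WIAVWQ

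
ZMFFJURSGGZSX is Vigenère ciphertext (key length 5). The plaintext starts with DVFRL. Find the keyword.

WRAOY

Subtract each crib letter from the matching ciphertext letter (mod 26):
Z(25)−D(3)=22 → W
M(12)−V(21)=-9≡17 → R
F(5)−F(5)=0 → A
F(5)−R(17)=-12≡14 → O
J(9)−L(11)=-2≡24 → Y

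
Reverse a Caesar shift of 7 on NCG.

GVZ

N(13): 13−7=6 → G
C(2): 2−7=-5≡21 → V
G(6): 6−7=-1≡25 → Z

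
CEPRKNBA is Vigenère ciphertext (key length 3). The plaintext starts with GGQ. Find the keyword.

Subtract each crib letter from the matching ciphertext letter (mod 26):
C(2)−G(6)=-4≡22 → W
E(4)−G(6)=-2≡24 → Y
P(15)−Q(16)=-1≡25 → Z

WYZ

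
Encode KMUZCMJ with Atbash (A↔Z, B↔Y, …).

PNFAXNQ

K(10) → P(15)
M(12) → N(13)
U(20) → F(5)
Z(25) → A(0)
C(2) → X(23)
M(12) → N(13)
J(9) → Q(16)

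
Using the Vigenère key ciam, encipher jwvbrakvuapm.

Repeat the key across the message: ciamciamciam
j(9)+c(2): 11 → l
w(22)+i(8): 30≡4 → e
v(21)+a(0): 21 → v
b(1)+m(12): 13 → n
r(17)+c(2): 19 → t
a(0)+i(8): 8 → i
k(10)+a(0): 10 → k
v(21)+m(12): 33≡7 → h
u(20)+c(2): 22 → w
a(0)+i(8): 8 → i
p(15)+a(0): 15 → p
m(12)+m(12): 24 → y

levntikhwipy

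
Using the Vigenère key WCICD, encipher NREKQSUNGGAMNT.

Repeat the key across the message: WCICDWCICDWCIC
N(13)+W(22): 35≡9 → J
R(17)+C(2): 19 → T
E(4)+I(8): 12 → M
K(10)+C(2): 12 → M
Q(16)+D(3): 19 → T
S(18)+W(22): 40≡14 → O
U(20)+C(2): 22 → W
N(13)+I(8): 21 → V
G(6)+C(2): 8 → I
G(6)+D(3): 9 → J
A(0)+W(22): 22 → W
M(12)+C(2): 14 → O
N(13)+I(8): 21 → V
T(19)+C(2): 21 → V

JTMMTOWVIJWOVV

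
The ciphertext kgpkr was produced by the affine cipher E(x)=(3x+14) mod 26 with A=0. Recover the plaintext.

The inverse of 3 mod 26 is 9, since 3·9=27≡1. Apply D(y)=9·(y−14) mod 26:
k(10): 9·(10−14)=-36≡16 → q
g(6): 9·(6−14)=-72≡6 → g
p(15): 9·(15−14)=9 → j
k(10): 9·(10−14)=-36≡16 → q
r(17): 9·(17−14)=27≡1 → b

qgjqb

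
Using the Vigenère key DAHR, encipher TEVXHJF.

Repeat the key across the message: DAHRDAH
T(19)+D(3): 22 → W
E(4)+A(0): 4 → E
V(21)+H(7): 28≡2 → C
X(23)+R(17): 40≡14 → O
H(7)+D(3): 10 → K
J(9)+A(0): 9 → J
F(5)+H(7): 12 → M

WECOKJM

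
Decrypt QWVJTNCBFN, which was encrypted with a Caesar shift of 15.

BHGUEYNMQY

Q(16): 16−15=1 → B
W(22): 22−15=7 → H
V(21): 21−15=6 → G
J(9): 9−15=-6≡20 → U
T(19): 19−15=4 → E
N(13): 13−15=-2≡24 → Y
C(2): 2−15=-13≡13 → N
B(1): 1−15=-14≡12 → M
F(5): 5−15=-10≡16 → Q
N(13): 13−15=-2≡24 → Y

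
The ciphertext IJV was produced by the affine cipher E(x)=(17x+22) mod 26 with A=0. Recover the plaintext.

QND

The inverse of 17 mod 26 is 23, since 17·23=391≡1. Apply D(y)=23·(y−22) mod 26:
I(8): 23·(8−22)=-322≡16 → Q
J(9): 23·(9−22)=-299≡13 → N
V(21): 23·(21−22)=-23≡3 → D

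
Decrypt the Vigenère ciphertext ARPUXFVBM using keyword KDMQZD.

QODEYCLYA

Repeat the key across the ciphertext: KDMQZDKDM
A(0)−K(10): -10≡16 → Q
R(17)−D(3): 14 → O
P(15)−M(12): 3 → D
U(20)−Q(16): 4 → E
X(23)−Z(25): -2≡24 → Y
F(5)−D(3): 2 → C
V(21)−K(10): 11 → L
B(1)−D(3): -2≡24 → Y
M(12)−M(12): 0 → A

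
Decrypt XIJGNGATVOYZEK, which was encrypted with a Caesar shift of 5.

X(23): 23−5=18 → S
I(8): 8−5=3 → D
J(9): 9−5=4 → E
G(6): 6−5=1 → B
N(13): 13−5=8 → I
G(6): 6−5=1 → B
A(0): 0−5=-5≡21 → V
T(19): 19−5=14 → O
V(21): 21−5=16 → Q
O(14): 14−5=9 → J
Y(24): 24−5=19 → T
Z(25): 25−5=20 → U
E(4): 4−5=-1≡25 → Z
K(10): 10−5=5 → F

SDEBIBVOQJTUZF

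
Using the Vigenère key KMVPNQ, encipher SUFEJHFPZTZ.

CGATWXPBUIM

Repeat the key across the message: KMVPNQKMVPN
S(18)+K(10): 28≡2 → C
U(20)+M(12): 32≡6 → G
F(5)+V(21): 26≡0 → A
E(4)+P(15): 19 → T
J(9)+N(13): 22 → W
H(7)+Q(16): 23 → X
F(5)+K(10): 15 → P
P(15)+M(12): 27≡1 → B
Z(25)+V(21): 46≡20 → U
T(19)+P(15): 34≡8 → I
Z(25)+N(13): 38≡12 → M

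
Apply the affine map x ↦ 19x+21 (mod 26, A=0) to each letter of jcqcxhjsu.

j(9): 19·9+21=192≡10 → k
c(2): 19·2+21=59≡7 → h
q(16): 19·16+21=325≡13 → n
c(2): 19·2+21=59≡7 → h
x(23): 19·23+21=458≡16 → q
h(7): 19·7+21=154≡24 → y
j(9): 19·9+21=192≡10 → k
s(18): 19·18+21=363≡25 → z
u(20): 19·20+21=401≡11 → l

khnhqykzl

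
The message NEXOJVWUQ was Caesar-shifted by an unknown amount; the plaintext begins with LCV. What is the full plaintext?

LCVMHTUSO

From the crib: N(13)−L(11)=2, so the shift is 2.
Subtract 2 from each ciphertext letter:
N(13): 13−2=11 → L
E(4): 4−2=2 → C
X(23): 23−2=21 → V
O(14): 14−2=12 → M
J(9): 9−2=7 → H
V(21): 21−2=19 → T
W(22): 22−2=20 → U
U(20): 20−2=18 → S
Q(16): 16−2=14 → O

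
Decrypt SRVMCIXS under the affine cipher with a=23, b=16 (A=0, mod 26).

The inverse of 23 mod 26 is 17, since 23·17=391≡1. Apply D(y)=17·(y−16) mod 26:
S(18): 17·(18−16)=34≡8 → I
R(17): 17·(17−16)=17 → R
V(21): 17·(21−16)=85≡7 → H
M(12): 17·(12−16)=-68≡10 → K
C(2): 17·(2−16)=-238≡22 → W
I(8): 17·(8−16)=-136≡20 → U
X(23): 17·(23−16)=119≡15 → P
S(18): 17·(18−16)=34≡8 → I

IRHKWUPI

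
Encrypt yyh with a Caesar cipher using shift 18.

y(24): 24+18=42≡16 → q
y(24): 24+18=42≡16 → q
h(7): 7+18=25 → z

qqz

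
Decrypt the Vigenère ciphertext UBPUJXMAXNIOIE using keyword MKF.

IRKIZSAQSBYJWU

Repeat the key across the ciphertext: MKFMKFMKFMKFMK
U(20)−M(12): 8 → I
B(1)−K(10): -9≡17 → R
P(15)−F(5): 10 → K
U(20)−M(12): 8 → I
J(9)−K(10): -1≡25 → Z
X(23)−F(5): 18 → S
M(12)−M(12): 0 → A
A(0)−K(10): -10≡16 → Q
X(23)−F(5): 18 → S
N(13)−M(12): 1 → B
I(8)−K(10): -2≡24 → Y
O(14)−F(5): 9 → J
I(8)−M(12): -4≡22 → W
E(4)−K(10): -6≡20 → U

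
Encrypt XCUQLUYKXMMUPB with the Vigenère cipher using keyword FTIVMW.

Repeat the key across the message: FTIVMWFTIVMWFT
X(23)+F(5): 28≡2 → C
C(2)+T(19): 21 → V
U(20)+I(8): 28≡2 → C
Q(16)+V(21): 37≡11 → L
L(11)+M(12): 23 → X
U(20)+W(22): 42≡16 → Q
Y(24)+F(5): 29≡3 → D
K(10)+T(19): 29≡3 → D
X(23)+I(8): 31≡5 → F
M(12)+V(21): 33≡7 → H
M(12)+M(12): 24 → Y
U(20)+W(22): 42≡16 → Q
P(15)+F(5): 20 → U
B(1)+T(19): 20 → U

CVCLXQDDFHYQUU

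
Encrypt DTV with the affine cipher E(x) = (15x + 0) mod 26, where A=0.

D(3): 15·3+0=45≡19 → T
T(19): 15·19+0=285≡25 → Z
V(21): 15·21+0=315≡3 → D

TZD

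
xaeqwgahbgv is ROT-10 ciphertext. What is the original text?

nqugmwqxrwl

x(23): 23−10=13 → n
a(0): 0−10=-10≡16 → q
e(4): 4−10=-6≡20 → u
q(16): 16−10=6 → g
w(22): 22−10=12 → m
g(6): 6−10=-4≡22 → w
a(0): 0−10=-10≡16 → q
h(7): 7−10=-3≡23 → x
b(1): 1−10=-9≡17 → r
g(6): 6−10=-4≡22 → w
v(21): 21−10=11 → l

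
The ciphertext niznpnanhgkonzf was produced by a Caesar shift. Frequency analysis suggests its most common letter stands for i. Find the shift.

5

The most frequent ciphertext letter is n (appears 5 times).
n is position 13; i is position 8.
Shift = 5.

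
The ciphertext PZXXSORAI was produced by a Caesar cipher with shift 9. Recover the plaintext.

P(15): 15−9=6 → G
Z(25): 25−9=16 → Q
X(23): 23−9=14 → O
X(23): 23−9=14 → O
S(18): 18−9=9 → J
O(14): 14−9=5 → F
R(17): 17−9=8 → I
A(0): 0−9=-9≡17 → R
I(8): 8−9=-1≡25 → Z

GQOOJFIRZ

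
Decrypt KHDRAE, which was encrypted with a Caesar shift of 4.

K(10): 10−4=6 → G
H(7): 7−4=3 → D
D(3): 3−4=-1≡25 → Z
R(17): 17−4=13 → N
A(0): 0−4=-4≡22 → W
E(4): 4−4=0 → A

GDZNWA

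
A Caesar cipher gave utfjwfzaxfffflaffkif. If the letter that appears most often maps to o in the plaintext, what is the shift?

The most frequent ciphertext letter is f (appears 9 times).
f is position 5; o is position 14.
Shift = -9≡17.

17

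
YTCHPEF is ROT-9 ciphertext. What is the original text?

PKTYGVW

Y(24): 24−9=15 → P
T(19): 19−9=10 → K
C(2): 2−9=-7≡19 → T
H(7): 7−9=-2≡24 → Y
P(15): 15−9=6 → G
E(4): 4−9=-5≡21 → V
F(5): 5−9=-4≡22 → W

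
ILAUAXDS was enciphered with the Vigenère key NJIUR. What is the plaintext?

Repeat the key across the ciphertext: NJIURNJI
I(8)−N(13): -5≡21 → V
L(11)−J(9): 2 → C
A(0)−I(8): -8≡18 → S
U(20)−U(20): 0 → A
A(0)−R(17): -17≡9 → J
X(23)−N(13): 10 → K
D(3)−J(9): -6≡20 → U
S(18)−I(8): 10 → K

VCSAJKUK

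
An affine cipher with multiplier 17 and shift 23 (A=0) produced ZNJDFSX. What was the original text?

The inverse of 17 mod 26 is 23, since 17·23=391≡1. Apply D(y)=23·(y−23) mod 26:
Z(25): 23·(25−23)=46≡20 → U
N(13): 23·(13−23)=-230≡4 → E
J(9): 23·(9−23)=-322≡16 → Q
D(3): 23·(3−23)=-460≡8 → I
F(5): 23·(5−23)=-414≡2 → C
S(18): 23·(18−23)=-115≡15 → P
X(23): 23·(23−23)=0 → A

UEQICPA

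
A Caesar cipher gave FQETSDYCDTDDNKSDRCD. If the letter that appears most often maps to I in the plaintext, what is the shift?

21

The most frequent ciphertext letter is D (appears 6 times).
D is position 3; I is position 8.
Shift = -5≡21.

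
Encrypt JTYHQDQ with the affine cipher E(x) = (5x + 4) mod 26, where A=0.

XVUNGTG

J(9): 5·9+4=49≡23 → X
T(19): 5·19+4=99≡21 → V
Y(24): 5·24+4=124≡20 → U
H(7): 5·7+4=39≡13 → N
Q(16): 5·16+4=84≡6 → G
D(3): 5·3+4=19 → T
Q(16): 5·16+4=84≡6 → G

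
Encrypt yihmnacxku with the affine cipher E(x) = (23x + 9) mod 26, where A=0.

plozwjdsfb

y(24): 23·24+9=561≡15 → p
i(8): 23·8+9=193≡11 → l
h(7): 23·7+9=170≡14 → o
m(12): 23·12+9=285≡25 → z
n(13): 23·13+9=308≡22 → w
a(0): 23·0+9=9 → j
c(2): 23·2+9=55≡3 → d
x(23): 23·23+9=538≡18 → s
k(10): 23·10+9=239≡5 → f
u(20): 23·20+9=469≡1 → b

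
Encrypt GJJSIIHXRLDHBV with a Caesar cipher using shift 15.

G(6): 6+15=21 → V
J(9): 9+15=24 → Y
J(9): 9+15=24 → Y
S(18): 18+15=33≡7 → H
I(8): 8+15=23 → X
I(8): 8+15=23 → X
H(7): 7+15=22 → W
X(23): 23+15=38≡12 → M
R(17): 17+15=32≡6 → G
L(11): 11+15=26≡0 → A
D(3): 3+15=18 → S
H(7): 7+15=22 → W
B(1): 1+15=16 → Q
V(21): 21+15=36≡10 → K

VYYHXXWMGASWQK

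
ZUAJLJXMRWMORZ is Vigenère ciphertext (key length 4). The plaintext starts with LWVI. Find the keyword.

OYFB

Subtract each crib letter from the matching ciphertext letter (mod 26):
Z(25)−L(11)=14 → O
U(20)−W(22)=-2≡24 → Y
A(0)−V(21)=-21≡5 → F
J(9)−I(8)=1 → B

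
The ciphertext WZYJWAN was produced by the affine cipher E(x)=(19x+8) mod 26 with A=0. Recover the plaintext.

The inverse of 19 mod 26 is 11, since 19·11=209≡1. Apply D(y)=11·(y−8) mod 26:
W(22): 11·(22−8)=154≡24 → Y
Z(25): 11·(25−8)=187≡5 → F
Y(24): 11·(24−8)=176≡20 → U
J(9): 11·(9−8)=11 → L
W(22): 11·(22−8)=154≡24 → Y
A(0): 11·(0−8)=-88≡16 → Q
N(13): 11·(13−8)=55≡3 → D

YFULYQD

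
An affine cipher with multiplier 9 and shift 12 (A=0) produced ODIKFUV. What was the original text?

GZOUFYB

The inverse of 9 mod 26 is 3, since 9·3=27≡1. Apply D(y)=3·(y−12) mod 26:
O(14): 3·(14−12)=6 → G
D(3): 3·(3−12)=-27≡25 → Z
I(8): 3·(8−12)=-12≡14 → O
K(10): 3·(10−12)=-6≡20 → U
F(5): 3·(5−12)=-21≡5 → F
U(20): 3·(20−12)=24 → Y
V(21): 3·(21−12)=27≡1 → B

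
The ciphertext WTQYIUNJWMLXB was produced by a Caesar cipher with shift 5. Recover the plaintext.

ROLTDPIERHGSW

W(22): 22−5=17 → R
T(19): 19−5=14 → O
Q(16): 16−5=11 → L
Y(24): 24−5=19 → T
I(8): 8−5=3 → D
U(20): 20−5=15 → P
N(13): 13−5=8 → I
J(9): 9−5=4 → E
W(22): 22−5=17 → R
M(12): 12−5=7 → H
L(11): 11−5=6 → G
X(23): 23−5=18 → S
B(1): 1−5=-4≡22 → W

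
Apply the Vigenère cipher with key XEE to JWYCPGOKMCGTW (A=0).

GACZTKLOQZKXT

Repeat the key across the message: XEEXEEXEEXEEX
J(9)+X(23): 32≡6 → G
W(22)+E(4): 26≡0 → A
Y(24)+E(4): 28≡2 → C
C(2)+X(23): 25 → Z
P(15)+E(4): 19 → T
G(6)+E(4): 10 → K
O(14)+X(23): 37≡11 → L
K(10)+E(4): 14 → O
M(12)+E(4): 16 → Q
C(2)+X(23): 25 → Z
G(6)+E(4): 10 → K
T(19)+E(4): 23 → X
W(22)+X(23): 45≡19 → T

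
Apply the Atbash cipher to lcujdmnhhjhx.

oxfqwnmssqsc

l(11) → o(14)
c(2) → x(23)
u(20) → f(5)
j(9) → q(16)
d(3) → w(22)
m(12) → n(13)
n(13) → m(12)
h(7) → s(18)
h(7) → s(18)
j(9) → q(16)
h(7) → s(18)
x(23) → c(2)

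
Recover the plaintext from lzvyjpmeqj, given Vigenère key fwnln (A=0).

gdinwkqrfw

Repeat the key across the ciphertext: fwnlnfwnln
l(11)−f(5): 6 → g
z(25)−w(22): 3 → d
v(21)−n(13): 8 → i
y(24)−l(11): 13 → n
j(9)−n(13): -4≡22 → w
p(15)−f(5): 10 → k
m(12)−w(22): -10≡16 → q
e(4)−n(13): -9≡17 → r
q(16)−l(11): 5 → f
j(9)−n(13): -4≡22 → w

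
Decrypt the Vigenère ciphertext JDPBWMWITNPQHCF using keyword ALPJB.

JSASVMLTKMPFSTE

Repeat the key across the ciphertext: ALPJBALPJBALPJB
J(9)−A(0): 9 → J
D(3)−L(11): -8≡18 → S
P(15)−P(15): 0 → A
B(1)−J(9): -8≡18 → S
W(22)−B(1): 21 → V
M(12)−A(0): 12 → M
W(22)−L(11): 11 → L
I(8)−P(15): -7≡19 → T
T(19)−J(9): 10 → K
N(13)−B(1): 12 → M
P(15)−A(0): 15 → P
Q(16)−L(11): 5 → F
H(7)−P(15): -8≡18 → S
C(2)−J(9): -7≡19 → T
F(5)−B(1): 4 → E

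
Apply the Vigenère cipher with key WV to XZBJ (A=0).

Repeat the key across the message: WVWV
X(23)+W(22): 45≡19 → T
Z(25)+V(21): 46≡20 → U
B(1)+W(22): 23 → X
J(9)+V(21): 30≡4 → E

TUXE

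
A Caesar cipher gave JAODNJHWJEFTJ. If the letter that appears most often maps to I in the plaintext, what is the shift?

1

The most frequent ciphertext letter is J (appears 4 times).
J is position 9; I is position 8.
Shift = 1.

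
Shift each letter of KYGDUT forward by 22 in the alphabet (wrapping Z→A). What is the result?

K(10): 10+22=32≡6 → G
Y(24): 24+22=46≡20 → U
G(6): 6+22=28≡2 → C
D(3): 3+22=25 → Z
U(20): 20+22=42≡16 → Q
T(19): 19+22=41≡15 → P

GUCZQP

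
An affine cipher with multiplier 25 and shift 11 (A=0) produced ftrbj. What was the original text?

gsukc

The inverse of 25 mod 26 is 25, since 25·25=625≡1. Apply D(y)=25·(y−11) mod 26:
f(5): 25·(5−11)=-150≡6 → g
t(19): 25·(19−11)=200≡18 → s
r(17): 25·(17−11)=150≡20 → u
b(1): 25·(1−11)=-250≡10 → k
j(9): 25·(9−11)=-50≡2 → c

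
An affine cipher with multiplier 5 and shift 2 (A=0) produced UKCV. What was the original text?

OMAJ

The inverse of 5 mod 26 is 21, since 5·21=105≡1. Apply D(y)=21·(y−2) mod 26:
U(20): 21·(20−2)=378≡14 → O
K(10): 21·(10−2)=168≡12 → M
C(2): 21·(2−2)=0 → A
V(21): 21·(21−2)=399≡9 → J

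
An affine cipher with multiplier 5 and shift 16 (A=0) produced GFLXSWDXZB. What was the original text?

YDZRQWNRHX

The inverse of 5 mod 26 is 21, since 5·21=105≡1. Apply D(y)=21·(y−16) mod 26:
G(6): 21·(6−16)=-210≡24 → Y
F(5): 21·(5−16)=-231≡3 → D
L(11): 21·(11−16)=-105≡25 → Z
X(23): 21·(23−16)=147≡17 → R
S(18): 21·(18−16)=42≡16 → Q
W(22): 21·(22−16)=126≡22 → W
D(3): 21·(3−16)=-273≡13 → N
X(23): 21·(23−16)=147≡17 → R
Z(25): 21·(25−16)=189≡7 → H
B(1): 21·(1−16)=-315≡23 → X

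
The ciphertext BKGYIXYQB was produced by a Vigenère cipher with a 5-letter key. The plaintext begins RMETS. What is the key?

KYCFQ

Subtract each crib letter from the matching ciphertext letter (mod 26):
B(1)−R(17)=-16≡10 → K
K(10)−M(12)=-2≡24 → Y
G(6)−E(4)=2 → C
Y(24)−T(19)=5 → F
I(8)−S(18)=-10≡16 → Q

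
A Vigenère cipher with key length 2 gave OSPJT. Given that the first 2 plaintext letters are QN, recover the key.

YF

Subtract each crib letter from the matching ciphertext letter (mod 26):
O(14)−Q(16)=-2≡24 → Y
S(18)−N(13)=5 → F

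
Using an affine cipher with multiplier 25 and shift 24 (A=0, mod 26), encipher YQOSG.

Y(24): 25·24+24=624≡0 → A
Q(16): 25·16+24=424≡8 → I
O(14): 25·14+24=374≡10 → K
S(18): 25·18+24=474≡6 → G
G(6): 25·6+24=174≡18 → S

AIKGS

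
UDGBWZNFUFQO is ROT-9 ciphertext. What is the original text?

LUXSNQEWLWHF

U(20): 20−9=11 → L
D(3): 3−9=-6≡20 → U
G(6): 6−9=-3≡23 → X
B(1): 1−9=-8≡18 → S
W(22): 22−9=13 → N
Z(25): 25−9=16 → Q
N(13): 13−9=4 → E
F(5): 5−9=-4≡22 → W
U(20): 20−9=11 → L
F(5): 5−9=-4≡22 → W
Q(16): 16−9=7 → H
O(14): 14−9=5 → F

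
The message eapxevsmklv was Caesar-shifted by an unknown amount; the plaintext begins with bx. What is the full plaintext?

From the crib: e(4)−b(1)=3, so the shift is 3.
Subtract 3 from each ciphertext letter:
e(4): 4−3=1 → b
a(0): 0−3=-3≡23 → x
p(15): 15−3=12 → m
x(23): 23−3=20 → u
e(4): 4−3=1 → b
v(21): 21−3=18 → s
s(18): 18−3=15 → p
m(12): 12−3=9 → j
k(10): 10−3=7 → h
l(11): 11−3=8 → i
v(21): 21−3=18 → s

bxmubspjhis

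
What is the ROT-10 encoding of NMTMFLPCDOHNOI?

XWDWPVZMNYRXYS

N(13): 13+10=23 → X
M(12): 12+10=22 → W
T(19): 19+10=29≡3 → D
M(12): 12+10=22 → W
F(5): 5+10=15 → P
L(11): 11+10=21 → V
P(15): 15+10=25 → Z
C(2): 2+10=12 → M
D(3): 3+10=13 → N
O(14): 14+10=24 → Y
H(7): 7+10=17 → R
N(13): 13+10=23 → X
O(14): 14+10=24 → Y
I(8): 8+10=18 → S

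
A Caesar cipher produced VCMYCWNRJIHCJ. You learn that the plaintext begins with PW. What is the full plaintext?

PWGSWQHLDCBWD

From the crib: V(21)−P(15)=6, so the shift is 6.
Subtract 6 from each ciphertext letter:
V(21): 21−6=15 → P
C(2): 2−6=-4≡22 → W
M(12): 12−6=6 → G
Y(24): 24−6=18 → S
C(2): 2−6=-4≡22 → W
W(22): 22−6=16 → Q
N(13): 13−6=7 → H
R(17): 17−6=11 → L
J(9): 9−6=3 → D
I(8): 8−6=2 → C
H(7): 7−6=1 → B
C(2): 2−6=-4≡22 → W
J(9): 9−6=3 → D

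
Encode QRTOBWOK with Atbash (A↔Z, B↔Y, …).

JIGLYDLP

Q(16) → J(9)
R(17) → I(8)
T(19) → G(6)
O(14) → L(11)
B(1) → Y(24)
W(22) → D(3)
O(14) → L(11)
K(10) → P(15)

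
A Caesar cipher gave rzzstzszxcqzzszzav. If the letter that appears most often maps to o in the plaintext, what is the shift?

The most frequent ciphertext letter is z (appears 8 times).
z is position 25; o is position 14.
Shift = 11.

11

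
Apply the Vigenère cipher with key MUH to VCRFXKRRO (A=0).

HWYRRRDLV

Repeat the key across the message: MUHMUHMUH
V(21)+M(12): 33≡7 → H
C(2)+U(20): 22 → W
R(17)+H(7): 24 → Y
F(5)+M(12): 17 → R
X(23)+U(20): 43≡17 → R
K(10)+H(7): 17 → R
R(17)+M(12): 29≡3 → D
R(17)+U(20): 37≡11 → L
O(14)+H(7): 21 → V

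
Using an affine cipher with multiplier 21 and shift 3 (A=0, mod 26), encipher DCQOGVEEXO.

OTBLZCJJSL

D(3): 21·3+3=66≡14 → O
C(2): 21·2+3=45≡19 → T
Q(16): 21·16+3=339≡1 → B
O(14): 21·14+3=297≡11 → L
G(6): 21·6+3=129≡25 → Z
V(21): 21·21+3=444≡2 → C
E(4): 21·4+3=87≡9 → J
E(4): 21·4+3=87≡9 → J
X(23): 21·23+3=486≡18 → S
O(14): 21·14+3=297≡11 → L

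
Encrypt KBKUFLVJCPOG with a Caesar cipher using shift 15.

K(10): 10+15=25 → Z
B(1): 1+15=16 → Q
K(10): 10+15=25 → Z
U(20): 20+15=35≡9 → J
F(5): 5+15=20 → U
L(11): 11+15=26≡0 → A
V(21): 21+15=36≡10 → K
J(9): 9+15=24 → Y
C(2): 2+15=17 → R
P(15): 15+15=30≡4 → E
O(14): 14+15=29≡3 → D
G(6): 6+15=21 → V

ZQZJUAKYREDV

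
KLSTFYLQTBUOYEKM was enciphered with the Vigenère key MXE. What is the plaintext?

YOOHIUZTPPXKMHGA

Repeat the key across the ciphertext: MXEMXEMXEMXEMXEM
K(10)−M(12): -2≡24 → Y
L(11)−X(23): -12≡14 → O
S(18)−E(4): 14 → O
T(19)−M(12): 7 → H
F(5)−X(23): -18≡8 → I
Y(24)−E(4): 20 → U
L(11)−M(12): -1≡25 → Z
Q(16)−X(23): -7≡19 → T
T(19)−E(4): 15 → P
B(1)−M(12): -11≡15 → P
U(20)−X(23): -3≡23 → X
O(14)−E(4): 10 → K
Y(24)−M(12): 12 → M
E(4)−X(23): -19≡7 → H
K(10)−E(4): 6 → G
M(12)−M(12): 0 → A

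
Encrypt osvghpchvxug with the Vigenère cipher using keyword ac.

ouvihrcjvzui

Repeat the key across the message: acacacacacac
o(14)+a(0): 14 → o
s(18)+c(2): 20 → u
v(21)+a(0): 21 → v
g(6)+c(2): 8 → i
h(7)+a(0): 7 → h
p(15)+c(2): 17 → r
c(2)+a(0): 2 → c
h(7)+c(2): 9 → j
v(21)+a(0): 21 → v
x(23)+c(2): 25 → z
u(20)+a(0): 20 → u
g(6)+c(2): 8 → i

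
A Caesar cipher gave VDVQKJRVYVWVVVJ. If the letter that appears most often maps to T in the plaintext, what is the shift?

The most frequent ciphertext letter is V (appears 7 times).
V is position 21; T is position 19.
Shift = 2.

2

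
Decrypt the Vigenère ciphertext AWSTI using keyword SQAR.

Repeat the key across the ciphertext: SQARS
A(0)−S(18): -18≡8 → I
W(22)−Q(16): 6 → G
S(18)−A(0): 18 → S
T(19)−R(17): 2 → C
I(8)−S(18): -10≡16 → Q

IGSCQ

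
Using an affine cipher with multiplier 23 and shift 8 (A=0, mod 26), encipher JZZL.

J(9): 23·9+8=215≡7 → H
Z(25): 23·25+8=583≡11 → L
Z(25): 23·25+8=583≡11 → L
L(11): 23·11+8=261≡1 → B

HLLB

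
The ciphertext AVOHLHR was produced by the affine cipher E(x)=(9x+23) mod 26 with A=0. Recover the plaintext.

The inverse of 9 mod 26 is 3, since 9·3=27≡1. Apply D(y)=3·(y−23) mod 26:
A(0): 3·(0−23)=-69≡9 → J
V(21): 3·(21−23)=-6≡20 → U
O(14): 3·(14−23)=-27≡25 → Z
H(7): 3·(7−23)=-48≡4 → E
L(11): 3·(11−23)=-36≡16 → Q
H(7): 3·(7−23)=-48≡4 → E
R(17): 3·(17−23)=-18≡8 → I

JUZEQEI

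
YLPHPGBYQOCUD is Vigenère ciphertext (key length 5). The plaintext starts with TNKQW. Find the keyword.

Subtract each crib letter from the matching ciphertext letter (mod 26):
Y(24)−T(19)=5 → F
L(11)−N(13)=-2≡24 → Y
P(15)−K(10)=5 → F
H(7)−Q(16)=-9≡17 → R
P(15)−W(22)=-7≡19 → T

FYFRT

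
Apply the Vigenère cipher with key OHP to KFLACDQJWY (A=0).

YMAOJSEQLM

Repeat the key across the message: OHPOHPOHPO
K(10)+O(14): 24 → Y
F(5)+H(7): 12 → M
L(11)+P(15): 26≡0 → A
A(0)+O(14): 14 → O
C(2)+H(7): 9 → J
D(3)+P(15): 18 → S
Q(16)+O(14): 30≡4 → E
J(9)+H(7): 16 → Q
W(22)+P(15): 37≡11 → L
Y(24)+O(14): 38≡12 → M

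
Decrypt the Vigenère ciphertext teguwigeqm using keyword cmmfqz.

Repeat the key across the ciphertext: cmmfqzcmmf
t(19)−c(2): 17 → r
e(4)−m(12): -8≡18 → s
g(6)−m(12): -6≡20 → u
u(20)−f(5): 15 → p
w(22)−q(16): 6 → g
i(8)−z(25): -17≡9 → j
g(6)−c(2): 4 → e
e(4)−m(12): -8≡18 → s
q(16)−m(12): 4 → e
m(12)−f(5): 7 → h

rsupgjeseh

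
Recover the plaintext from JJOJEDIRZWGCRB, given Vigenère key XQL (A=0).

Repeat the key across the ciphertext: XQLXQLXQLXQLXQ
J(9)−X(23): -14≡12 → M
J(9)−Q(16): -7≡19 → T
O(14)−L(11): 3 → D
J(9)−X(23): -14≡12 → M
E(4)−Q(16): -12≡14 → O
D(3)−L(11): -8≡18 → S
I(8)−X(23): -15≡11 → L
R(17)−Q(16): 1 → B
Z(25)−L(11): 14 → O
W(22)−X(23): -1≡25 → Z
G(6)−Q(16): -10≡16 → Q
C(2)−L(11): -9≡17 → R
R(17)−X(23): -6≡20 → U
B(1)−Q(16): -15≡11 → L

MTDMOSLBOZQRUL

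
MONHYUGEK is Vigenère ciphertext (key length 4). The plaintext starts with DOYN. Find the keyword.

Subtract each crib letter from the matching ciphertext letter (mod 26):
M(12)−D(3)=9 → J
O(14)−O(14)=0 → A
N(13)−Y(24)=-11≡15 → P
H(7)−N(13)=-6≡20 → U

JAPU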